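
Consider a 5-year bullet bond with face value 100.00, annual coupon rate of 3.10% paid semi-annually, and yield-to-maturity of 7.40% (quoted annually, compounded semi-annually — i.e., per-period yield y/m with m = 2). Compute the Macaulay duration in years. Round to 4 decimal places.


Coupon per period c = face * coupon_rate / m = 1.550000
Periods per year m = 2; per-period yield y/m = 0.037000
Number of cashflows N = 10
Cashflows (t years, CF_t, discount factor 1/(1+y/m)^(m*t), PV):
  t = 0.5000: CF_t = 1.550000, DF = 0.964320, PV = 1.494696
  t = 1.0000: CF_t = 1.550000, DF = 0.929913, PV = 1.441366
  t = 1.5000: CF_t = 1.550000, DF = 0.896734, PV = 1.389938
  t = 2.0000: CF_t = 1.550000, DF = 0.864739, PV = 1.340345
  t = 2.5000: CF_t = 1.550000, DF = 0.833885, PV = 1.292522
  t = 3.0000: CF_t = 1.550000, DF = 0.804132, PV = 1.246405
  t = 3.5000: CF_t = 1.550000, DF = 0.775441, PV = 1.201933
  t = 4.0000: CF_t = 1.550000, DF = 0.747773, PV = 1.159049
  t = 4.5000: CF_t = 1.550000, DF = 0.721093, PV = 1.117694
  t = 5.0000: CF_t = 101.550000, DF = 0.695364, PV = 70.614252
Price P = sum_t PV_t = 82.298200
Macaulay numerator sum_t t * PV_t:
  t * PV_t at t = 0.5000: 0.747348
  t * PV_t at t = 1.0000: 1.441366
  t * PV_t at t = 1.5000: 2.084907
  t * PV_t at t = 2.0000: 2.680690
  t * PV_t at t = 2.5000: 3.231305
  t * PV_t at t = 3.0000: 3.739215
  t * PV_t at t = 3.5000: 4.206767
  t * PV_t at t = 4.0000: 4.636194
  t * PV_t at t = 4.5000: 5.029623
  t * PV_t at t = 5.0000: 353.071261
Macaulay duration D = (sum_t t * PV_t) / P = 380.868675 / 82.298200 = 4.627910

Answer: Macaulay duration = 4.6279 years


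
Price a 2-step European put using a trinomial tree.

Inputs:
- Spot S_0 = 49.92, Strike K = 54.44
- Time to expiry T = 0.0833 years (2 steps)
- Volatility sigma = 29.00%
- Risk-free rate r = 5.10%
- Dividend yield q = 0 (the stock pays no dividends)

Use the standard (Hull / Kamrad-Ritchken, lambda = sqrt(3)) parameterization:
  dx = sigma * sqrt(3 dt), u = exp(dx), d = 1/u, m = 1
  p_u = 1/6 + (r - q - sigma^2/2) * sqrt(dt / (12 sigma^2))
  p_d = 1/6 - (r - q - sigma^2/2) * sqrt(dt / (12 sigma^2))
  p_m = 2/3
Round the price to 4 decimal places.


Answer: Price = V(0,0) = 4.6769

Derivation:
dt = T/N = 0.041650; dx = sigma*sqrt(3*dt) = 0.102510
u = exp(dx) = 1.107948; d = 1/u = 0.902569
p_u = 0.168485, p_m = 0.666667, p_d = 0.164848
Discount per step: exp(-r*dt) = 0.997878
Stock lattice S(k, j) with j the centered position index:
  k=0: S(0,+0) = 49.9200
  k=1: S(1,-1) = 45.0563; S(1,+0) = 49.9200; S(1,+1) = 55.3088
  k=2: S(2,-2) = 40.6664; S(2,-1) = 45.0563; S(2,+0) = 49.9200; S(2,+1) = 55.3088; S(2,+2) = 61.2793
Terminal payoffs V(N, j) = max(K - S_T, 0):
  V(2,-2) = 13.773617; V(2,-1) = 9.383748; V(2,+0) = 4.520000; V(2,+1) = 0.000000; V(2,+2) = 0.000000
Backward induction: V(k, j) = exp(-r*dt) * [p_u * V(k+1, j+1) + p_m * V(k+1, j) + p_d * V(k+1, j-1)]
  V(1,-1) = exp(-r*dt) * [p_u*4.520000 + p_m*9.383748 + p_d*13.773617] = 9.268235
  V(1,+0) = exp(-r*dt) * [p_u*0.000000 + p_m*4.520000 + p_d*9.383748] = 4.550553
  V(1,+1) = exp(-r*dt) * [p_u*0.000000 + p_m*0.000000 + p_d*4.520000] = 0.743534
  V(0,+0) = exp(-r*dt) * [p_u*0.743534 + p_m*4.550553 + p_d*9.268235] = 4.676886


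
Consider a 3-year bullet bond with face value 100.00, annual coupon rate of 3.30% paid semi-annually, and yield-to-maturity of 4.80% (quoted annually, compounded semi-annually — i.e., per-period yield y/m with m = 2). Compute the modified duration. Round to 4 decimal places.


Answer: Modified duration = 2.8103

Derivation:
Coupon per period c = face * coupon_rate / m = 1.650000
Periods per year m = 2; per-period yield y/m = 0.024000
Number of cashflows N = 6
Cashflows (t years, CF_t, discount factor 1/(1+y/m)^(m*t), PV):
  t = 0.5000: CF_t = 1.650000, DF = 0.976562, PV = 1.611328
  t = 1.0000: CF_t = 1.650000, DF = 0.953674, PV = 1.573563
  t = 1.5000: CF_t = 1.650000, DF = 0.931323, PV = 1.536682
  t = 2.0000: CF_t = 1.650000, DF = 0.909495, PV = 1.500666
  t = 2.5000: CF_t = 1.650000, DF = 0.888178, PV = 1.465494
  t = 3.0000: CF_t = 101.650000, DF = 0.867362, PV = 88.167321
Price P = sum_t PV_t = 95.855054
First compute Macaulay numerator sum_t t * PV_t:
  t * PV_t at t = 0.5000: 0.805664
  t * PV_t at t = 1.0000: 1.573563
  t * PV_t at t = 1.5000: 2.305023
  t * PV_t at t = 2.0000: 3.001333
  t * PV_t at t = 2.5000: 3.663736
  t * PV_t at t = 3.0000: 264.501962
Macaulay duration D = 275.851281 / 95.855054 = 2.877796
Modified duration = D / (1 + y/m) = 2.877796 / (1 + 0.024000) = 2.810348


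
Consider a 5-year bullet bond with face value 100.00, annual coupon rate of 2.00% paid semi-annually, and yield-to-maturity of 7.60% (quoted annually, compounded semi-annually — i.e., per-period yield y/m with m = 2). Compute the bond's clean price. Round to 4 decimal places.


Answer: Price = 77.0617

Derivation:
Coupon per period c = face * coupon_rate / m = 1.000000
Periods per year m = 2; per-period yield y/m = 0.038000
Number of cashflows N = 10
Cashflows (t years, CF_t, discount factor 1/(1+y/m)^(m*t), PV):
  t = 0.5000: CF_t = 1.000000, DF = 0.963391, PV = 0.963391
  t = 1.0000: CF_t = 1.000000, DF = 0.928122, PV = 0.928122
  t = 1.5000: CF_t = 1.000000, DF = 0.894145, PV = 0.894145
  t = 2.0000: CF_t = 1.000000, DF = 0.861411, PV = 0.861411
  t = 2.5000: CF_t = 1.000000, DF = 0.829876, PV = 0.829876
  t = 3.0000: CF_t = 1.000000, DF = 0.799495, PV = 0.799495
  t = 3.5000: CF_t = 1.000000, DF = 0.770227, PV = 0.770227
  t = 4.0000: CF_t = 1.000000, DF = 0.742030, PV = 0.742030
  t = 4.5000: CF_t = 1.000000, DF = 0.714865, PV = 0.714865
  t = 5.0000: CF_t = 101.000000, DF = 0.688694, PV = 69.558121
Price P = sum_t PV_t = 77.061682


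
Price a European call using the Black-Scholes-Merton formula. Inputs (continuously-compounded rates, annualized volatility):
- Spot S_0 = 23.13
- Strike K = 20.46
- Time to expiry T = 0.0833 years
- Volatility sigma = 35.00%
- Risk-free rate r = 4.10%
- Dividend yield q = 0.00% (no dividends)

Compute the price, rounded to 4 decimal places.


d1 = (ln(S/K) + (r - q + 0.5*sigma^2) * T) / (sigma * sqrt(T)) = 1.29856683
d2 = d1 - sigma * sqrt(T) = 1.19755074
exp(-rT) = 0.99659053; exp(-qT) = 1.00000000
C = S_0 * exp(-qT) * N(d1) - K * exp(-rT) * N(d2)
N(d1) = 0.90295369; N(d2) = 0.88445402
C = 23.1300 * 1.00000000 * 0.90295369 - 20.4600 * 0.99659053 * 0.88445402 = 2.8511

Answer: Price = 2.8511


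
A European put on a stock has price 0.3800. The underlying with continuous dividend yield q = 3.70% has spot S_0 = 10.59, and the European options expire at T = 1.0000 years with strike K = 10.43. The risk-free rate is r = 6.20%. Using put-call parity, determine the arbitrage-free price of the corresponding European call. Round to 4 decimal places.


Put-call parity: C - P = S_0 * exp(-qT) - K * exp(-rT).
S_0 * exp(-qT) = 10.5900 * 0.96367614 = 10.20533027
K * exp(-rT) = 10.4300 * 0.93988289 = 9.80297851
C = P + S*exp(-qT) - K*exp(-rT)
C = 0.3800 + 10.20533027 - 9.80297851 = 0.7824

Answer: Call price = 0.7824


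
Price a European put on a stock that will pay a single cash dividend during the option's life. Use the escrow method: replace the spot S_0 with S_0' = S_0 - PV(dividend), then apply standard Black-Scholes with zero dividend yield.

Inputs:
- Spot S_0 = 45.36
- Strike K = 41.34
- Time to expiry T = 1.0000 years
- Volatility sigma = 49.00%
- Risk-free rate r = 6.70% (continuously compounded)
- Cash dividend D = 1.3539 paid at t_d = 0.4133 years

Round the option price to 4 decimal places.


Answer: Price = 5.5878

Derivation:
PV(D) = D * exp(-r * t_d) = 1.3539 * 0.97268878 = 1.31692334
S_0' = S_0 - PV(D) = 45.3600 - 1.31692334 = 44.04307666
d1 = (ln(S_0'/K) + (r + sigma^2/2)*T) / (sigma*sqrt(T)) = 0.51099513
d2 = d1 - sigma*sqrt(T) = 0.02099513
exp(-rT) = 0.93519520
N(-d1) = 0.30467723; N(-d2) = 0.49162477
P = K * exp(-rT) * N(-d2) - S_0' * N(-d1) = 41.3400 * 0.93519520 * 0.49162477 - 44.04307666 * 0.30467723 = 5.5878


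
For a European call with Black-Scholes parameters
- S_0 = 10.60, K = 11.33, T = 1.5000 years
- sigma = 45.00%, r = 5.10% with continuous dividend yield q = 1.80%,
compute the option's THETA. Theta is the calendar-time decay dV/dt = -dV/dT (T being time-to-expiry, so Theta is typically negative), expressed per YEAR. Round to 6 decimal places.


d1 = 0.2445405919; d2 = -0.3065946003
phi(d1) = 0.3871904517; exp(-qT) = 0.9733612415; exp(-rT) = 0.9263529143
Theta = -S*exp(-qT)*phi(d1)*sigma/(2*sqrt(T)) - r*K*exp(-rT)*N(d2) + q*S*exp(-qT)*N(d1)
N(d1) = 0.5965939159; N(d2) = 0.3795759821; sqrt(T) = 1.2247448714
Term 1 = -10.6000 * 0.9733612415 * 0.3871904517 * 0.4500 / (2 * 1.2247448714) = -0.7339076957
Term 2 = -0.0510 * 11.3300 * 0.9263529143 * 0.3795759821 = -0.2031773457
Term 3 = 0.0180 * 10.6000 * 0.9733612415 * 0.5965939159 = 0.1107978261
Theta = -0.7339076957 + (-0.2031773457) + (0.1107978261) = -0.826287

Answer: Theta = -0.826287


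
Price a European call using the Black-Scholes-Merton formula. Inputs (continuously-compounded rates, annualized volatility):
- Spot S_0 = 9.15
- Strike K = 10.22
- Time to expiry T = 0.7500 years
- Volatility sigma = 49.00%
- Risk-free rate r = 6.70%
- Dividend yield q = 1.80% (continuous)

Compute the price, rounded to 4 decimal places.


d1 = (ln(S/K) + (r - q + 0.5*sigma^2) * T) / (sigma * sqrt(T)) = 0.03816355
d2 = d1 - sigma * sqrt(T) = -0.38618890
exp(-rT) = 0.95099165; exp(-qT) = 0.98659072
C = S_0 * exp(-qT) * N(d1) - K * exp(-rT) * N(d2)
N(d1) = 0.51522136; N(d2) = 0.34967839
C = 9.1500 * 0.98659072 * 0.51522136 - 10.2200 * 0.95099165 * 0.34967839 = 1.2525

Answer: Price = 1.2525


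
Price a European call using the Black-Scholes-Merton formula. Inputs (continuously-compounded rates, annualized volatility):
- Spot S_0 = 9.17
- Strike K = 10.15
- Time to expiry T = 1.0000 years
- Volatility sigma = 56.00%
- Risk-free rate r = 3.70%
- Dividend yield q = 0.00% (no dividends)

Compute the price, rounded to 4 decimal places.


Answer: Price = 1.7974

Derivation:
d1 = (ln(S/K) + (r - q + 0.5*sigma^2) * T) / (sigma * sqrt(T)) = 0.16475639
d2 = d1 - sigma * sqrt(T) = -0.39524361
exp(-rT) = 0.96367614; exp(-qT) = 1.00000000
C = S_0 * exp(-qT) * N(d1) - K * exp(-rT) * N(d2)
N(d1) = 0.56543214; N(d2) = 0.34633156
C = 9.1700 * 1.00000000 * 0.56543214 - 10.1500 * 0.96367614 * 0.34633156 = 1.7974


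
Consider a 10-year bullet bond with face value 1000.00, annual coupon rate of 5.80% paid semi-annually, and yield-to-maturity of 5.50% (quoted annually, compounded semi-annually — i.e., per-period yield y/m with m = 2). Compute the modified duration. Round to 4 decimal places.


Answer: Modified duration = 7.5480

Derivation:
Coupon per period c = face * coupon_rate / m = 29.000000
Periods per year m = 2; per-period yield y/m = 0.027500
Number of cashflows N = 20
Cashflows (t years, CF_t, discount factor 1/(1+y/m)^(m*t), PV):
  t = 0.5000: CF_t = 29.000000, DF = 0.973236, PV = 28.223844
  t = 1.0000: CF_t = 29.000000, DF = 0.947188, PV = 27.468462
  t = 1.5000: CF_t = 29.000000, DF = 0.921838, PV = 26.733296
  t = 2.0000: CF_t = 29.000000, DF = 0.897166, PV = 26.017806
  t = 2.5000: CF_t = 29.000000, DF = 0.873154, PV = 25.321466
  t = 3.0000: CF_t = 29.000000, DF = 0.849785, PV = 24.643762
  t = 3.5000: CF_t = 29.000000, DF = 0.827041, PV = 23.984197
  t = 4.0000: CF_t = 29.000000, DF = 0.804906, PV = 23.342284
  t = 4.5000: CF_t = 29.000000, DF = 0.783364, PV = 22.717552
  t = 5.0000: CF_t = 29.000000, DF = 0.762398, PV = 22.109539
  t = 5.5000: CF_t = 29.000000, DF = 0.741993, PV = 21.517800
  t = 6.0000: CF_t = 29.000000, DF = 0.722134, PV = 20.941898
  t = 6.5000: CF_t = 29.000000, DF = 0.702807, PV = 20.381409
  t = 7.0000: CF_t = 29.000000, DF = 0.683997, PV = 19.835921
  t = 7.5000: CF_t = 29.000000, DF = 0.665691, PV = 19.305033
  t = 8.0000: CF_t = 29.000000, DF = 0.647874, PV = 18.788353
  t = 8.5000: CF_t = 29.000000, DF = 0.630535, PV = 18.285502
  t = 9.0000: CF_t = 29.000000, DF = 0.613659, PV = 17.796109
  t = 9.5000: CF_t = 29.000000, DF = 0.597235, PV = 17.319814
  t = 10.0000: CF_t = 1029.000000, DF = 0.581251, PV = 598.106833
Price P = sum_t PV_t = 1022.840878
First compute Macaulay numerator sum_t t * PV_t:
  t * PV_t at t = 0.5000: 14.111922
  t * PV_t at t = 1.0000: 27.468462
  t * PV_t at t = 1.5000: 40.099944
  t * PV_t at t = 2.0000: 52.035613
  t * PV_t at t = 2.5000: 63.303665
  t * PV_t at t = 3.0000: 73.931287
  t * PV_t at t = 3.5000: 83.944690
  t * PV_t at t = 4.0000: 93.369137
  t * PV_t at t = 4.5000: 102.228982
  t * PV_t at t = 5.0000: 110.547696
  t * PV_t at t = 5.5000: 118.347899
  t * PV_t at t = 6.0000: 125.651385
  t * PV_t at t = 6.5000: 132.479157
  t * PV_t at t = 7.0000: 138.851447
  t * PV_t at t = 7.5000: 144.787745
  t * PV_t at t = 8.0000: 150.306823
  t * PV_t at t = 8.5000: 155.426764
  t * PV_t at t = 9.0000: 160.164978
  t * PV_t at t = 9.5000: 164.538231
  t * PV_t at t = 10.0000: 5981.068327
Macaulay duration D = 7932.664154 / 1022.840878 = 7.755521
Modified duration = D / (1 + y/m) = 7.755521 / (1 + 0.027500) = 7.547953


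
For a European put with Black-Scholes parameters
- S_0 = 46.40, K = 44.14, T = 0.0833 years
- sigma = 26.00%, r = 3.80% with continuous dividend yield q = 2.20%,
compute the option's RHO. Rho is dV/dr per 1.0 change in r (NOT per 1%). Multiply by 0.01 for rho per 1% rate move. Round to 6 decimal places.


Answer: Rho = -0.950219

Derivation:
d1 = 0.7206959211; d2 = 0.6456553987
phi(d1) = 0.3076969717; exp(-qT) = 0.9981690782; exp(-rT) = 0.9968396046
N(-d2) = 0.2592512757
Rho = -K*T*exp(-rT)*N(-d2) = -44.1400 * 0.0833 * 0.9968396046 * 0.2592512757 = -0.950219


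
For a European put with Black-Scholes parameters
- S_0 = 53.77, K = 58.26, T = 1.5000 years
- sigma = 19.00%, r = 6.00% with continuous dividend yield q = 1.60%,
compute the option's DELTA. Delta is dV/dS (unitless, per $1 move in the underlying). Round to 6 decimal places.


Answer: Delta = -0.466605

Derivation:
d1 = 0.0553281258; d2 = -0.1773733997
phi(d1) = 0.3983321261; exp(-qT) = 0.9762857098; exp(-rT) = 0.9139311853
N(-d1) = 0.4779385276
Delta = -exp(-qT) * N(-d1) = -0.9762857098 * 0.4779385276 = -0.466605


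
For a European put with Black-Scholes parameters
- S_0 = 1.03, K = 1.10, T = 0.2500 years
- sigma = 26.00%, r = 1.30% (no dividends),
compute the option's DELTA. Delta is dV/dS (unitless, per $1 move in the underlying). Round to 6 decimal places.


Answer: Delta = -0.661214

Derivation:
d1 = -0.4157798274; d2 = -0.5457798274
phi(d1) = 0.3659074064; exp(-qT) = 1.0000000000; exp(-rT) = 0.9967552755
N(-d1) = 0.6612144393
Delta = -exp(-qT) * N(-d1) = -1.0000000000 * 0.6612144393 = -0.661214


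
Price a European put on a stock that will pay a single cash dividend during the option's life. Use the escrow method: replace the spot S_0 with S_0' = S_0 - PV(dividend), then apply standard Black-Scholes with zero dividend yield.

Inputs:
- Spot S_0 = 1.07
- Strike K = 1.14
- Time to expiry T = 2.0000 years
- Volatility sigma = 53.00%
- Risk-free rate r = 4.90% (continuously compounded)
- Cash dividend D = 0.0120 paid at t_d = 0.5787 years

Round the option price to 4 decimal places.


Answer: Price = 0.2934

Derivation:
PV(D) = D * exp(-r * t_d) = 0.0120 * 0.97204197 = 0.01166450
S_0' = S_0 - PV(D) = 1.0700 - 0.01166450 = 1.05833550
d1 = (ln(S_0'/K) + (r + sigma^2/2)*T) / (sigma*sqrt(T)) = 0.40634508
d2 = d1 - sigma*sqrt(T) = -0.34318811
exp(-rT) = 0.90664890
N(-d1) = 0.34224453; N(-d2) = 0.63427152
P = K * exp(-rT) * N(-d2) - S_0' * N(-d1) = 1.1400 * 0.90664890 * 0.63427152 - 1.05833550 * 0.34224453 = 0.2934


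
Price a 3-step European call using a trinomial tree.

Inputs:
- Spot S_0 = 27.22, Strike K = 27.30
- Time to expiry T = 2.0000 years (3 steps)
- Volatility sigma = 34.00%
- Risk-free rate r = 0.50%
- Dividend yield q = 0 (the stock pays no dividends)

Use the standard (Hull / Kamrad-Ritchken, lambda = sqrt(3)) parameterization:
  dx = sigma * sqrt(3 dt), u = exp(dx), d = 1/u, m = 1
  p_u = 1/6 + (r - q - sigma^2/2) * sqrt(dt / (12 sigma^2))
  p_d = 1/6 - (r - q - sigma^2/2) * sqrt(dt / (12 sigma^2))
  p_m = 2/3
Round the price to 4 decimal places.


Answer: Price = V(0,0) = 4.7048

Derivation:
dt = T/N = 0.666667; dx = sigma*sqrt(3*dt) = 0.480833
u = exp(dx) = 1.617421; d = 1/u = 0.618268
p_u = 0.130063, p_m = 0.666667, p_d = 0.203270
Discount per step: exp(-r*dt) = 0.996672
Stock lattice S(k, j) with j the centered position index:
  k=0: S(0,+0) = 27.2200
  k=1: S(1,-1) = 16.8293; S(1,+0) = 27.2200; S(1,+1) = 44.0262
  k=2: S(2,-2) = 10.4050; S(2,-1) = 16.8293; S(2,+0) = 27.2200; S(2,+1) = 44.0262; S(2,+2) = 71.2089
  k=3: S(3,-3) = 6.4331; S(3,-2) = 10.4050; S(3,-1) = 16.8293; S(3,+0) = 27.2200; S(3,+1) = 44.0262; S(3,+2) = 71.2089; S(3,+3) = 115.1747
Terminal payoffs V(N, j) = max(S_T - K, 0):
  V(3,-3) = 0.000000; V(3,-2) = 0.000000; V(3,-1) = 0.000000; V(3,+0) = 0.000000; V(3,+1) = 16.726187; V(3,+2) = 43.908858; V(3,+3) = 87.874668
Backward induction: V(k, j) = exp(-r*dt) * [p_u * V(k+1, j+1) + p_m * V(k+1, j) + p_d * V(k+1, j-1)]
  V(2,-2) = exp(-r*dt) * [p_u*0.000000 + p_m*0.000000 + p_d*0.000000] = 0.000000
  V(2,-1) = exp(-r*dt) * [p_u*0.000000 + p_m*0.000000 + p_d*0.000000] = 0.000000
  V(2,+0) = exp(-r*dt) * [p_u*16.726187 + p_m*0.000000 + p_d*0.000000] = 2.168227
  V(2,+1) = exp(-r*dt) * [p_u*43.908858 + p_m*16.726187 + p_d*0.000000] = 16.805618
  V(2,+2) = exp(-r*dt) * [p_u*87.874668 + p_m*43.908858 + p_d*16.726187] = 43.955026
  V(1,-1) = exp(-r*dt) * [p_u*2.168227 + p_m*0.000000 + p_d*0.000000] = 0.281069
  V(1,+0) = exp(-r*dt) * [p_u*16.805618 + p_m*2.168227 + p_d*0.000000] = 3.619198
  V(1,+1) = exp(-r*dt) * [p_u*43.955026 + p_m*16.805618 + p_d*2.168227] = 17.303650
  V(0,+0) = exp(-r*dt) * [p_u*17.303650 + p_m*3.619198 + p_d*0.281069] = 4.704796


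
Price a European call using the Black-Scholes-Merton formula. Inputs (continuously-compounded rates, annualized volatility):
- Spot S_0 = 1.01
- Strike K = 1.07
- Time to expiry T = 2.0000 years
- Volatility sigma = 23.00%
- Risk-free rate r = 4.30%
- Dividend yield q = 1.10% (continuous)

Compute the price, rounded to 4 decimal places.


Answer: Price = 0.1304

Derivation:
d1 = (ln(S/K) + (r - q + 0.5*sigma^2) * T) / (sigma * sqrt(T)) = 0.18197757
d2 = d1 - sigma * sqrt(T) = -0.14329155
exp(-rT) = 0.91759423; exp(-qT) = 0.97824024
C = S_0 * exp(-qT) * N(d1) - K * exp(-rT) * N(d2)
N(d1) = 0.57219983; N(d2) = 0.44302996
C = 1.0100 * 0.97824024 * 0.57219983 - 1.0700 * 0.91759423 * 0.44302996 = 0.1304


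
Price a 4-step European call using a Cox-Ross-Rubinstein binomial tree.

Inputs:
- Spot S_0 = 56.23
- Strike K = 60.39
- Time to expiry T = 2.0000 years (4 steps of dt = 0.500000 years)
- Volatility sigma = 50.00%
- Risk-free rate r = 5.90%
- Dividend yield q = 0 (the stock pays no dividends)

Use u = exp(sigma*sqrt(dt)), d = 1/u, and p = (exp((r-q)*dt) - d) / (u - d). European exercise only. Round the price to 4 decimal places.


Answer: Price = V(0,0) = 16.1958

Derivation:
dt = T/N = 0.500000
u = exp(sigma*sqrt(dt)) = 1.424119; d = 1/u = 0.702189
p = (exp((r-q)*dt) - d) / (u - d) = 0.453992
Discount per step: exp(-r*dt) = 0.970931
Stock lattice S(k, i) with i counting down-moves:
  k=0: S(0,0) = 56.2300
  k=1: S(1,0) = 80.0782; S(1,1) = 39.4841
  k=2: S(2,0) = 114.0409; S(2,1) = 56.2300; S(2,2) = 27.7253
  k=3: S(3,0) = 162.4078; S(3,1) = 80.0782; S(3,2) = 39.4841; S(3,3) = 19.4684
  k=4: S(4,0) = 231.2881; S(4,1) = 114.0409; S(4,2) = 56.2300; S(4,3) = 27.7253; S(4,4) = 13.6705
Terminal payoffs V(N, i) = max(S_T - K, 0):
  V(4,0) = 170.898069; V(4,1) = 53.650905; V(4,2) = 0.000000; V(4,3) = 0.000000; V(4,4) = 0.000000
Backward induction: V(k, i) = exp(-r*dt) * [p * V(k+1, i) + (1-p) * V(k+1, i+1)].
  V(3,0) = exp(-r*dt) * [p*170.898069 + (1-p)*53.650905] = 103.773307
  V(3,1) = exp(-r*dt) * [p*53.650905 + (1-p)*0.000000] = 23.649061
  V(3,2) = exp(-r*dt) * [p*0.000000 + (1-p)*0.000000] = 0.000000
  V(3,3) = exp(-r*dt) * [p*0.000000 + (1-p)*0.000000] = 0.000000
  V(2,0) = exp(-r*dt) * [p*103.773307 + (1-p)*23.649061] = 58.279986
  V(2,1) = exp(-r*dt) * [p*23.649061 + (1-p)*0.000000] = 10.424393
  V(2,2) = exp(-r*dt) * [p*0.000000 + (1-p)*0.000000] = 0.000000
  V(1,0) = exp(-r*dt) * [p*58.279986 + (1-p)*10.424393] = 31.215880
  V(1,1) = exp(-r*dt) * [p*10.424393 + (1-p)*0.000000] = 4.595022
  V(0,0) = exp(-r*dt) * [p*31.215880 + (1-p)*4.595022] = 16.195795


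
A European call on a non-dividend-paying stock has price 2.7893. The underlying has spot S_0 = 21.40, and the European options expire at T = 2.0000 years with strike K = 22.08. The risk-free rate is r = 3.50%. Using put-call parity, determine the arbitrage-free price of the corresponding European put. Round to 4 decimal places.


Answer: Put price = 1.9766

Derivation:
Put-call parity: C - P = S_0 * exp(-qT) - K * exp(-rT).
S_0 * exp(-qT) = 21.4000 * 1.00000000 = 21.40000000
K * exp(-rT) = 22.0800 * 0.93239382 = 20.58725554
P = C - S*exp(-qT) + K*exp(-rT)
P = 2.7893 - 21.40000000 + 20.58725554 = 1.9766


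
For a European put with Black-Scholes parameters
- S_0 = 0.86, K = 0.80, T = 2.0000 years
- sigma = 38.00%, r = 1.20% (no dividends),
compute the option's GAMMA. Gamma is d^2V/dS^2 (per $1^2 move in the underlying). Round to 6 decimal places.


Answer: Gamma = 0.780806

Derivation:
d1 = 0.4479347689; d2 = -0.0894663848
phi(d1) = 0.3608614058; exp(-qT) = 1.0000000000; exp(-rT) = 0.9762857098
Gamma = exp(-qT) * phi(d1) / (S * sigma * sqrt(T)) = 1.0000000000 * 0.3608614058 / (0.8600 * 0.3800 * 1.4142135624) = 0.780806


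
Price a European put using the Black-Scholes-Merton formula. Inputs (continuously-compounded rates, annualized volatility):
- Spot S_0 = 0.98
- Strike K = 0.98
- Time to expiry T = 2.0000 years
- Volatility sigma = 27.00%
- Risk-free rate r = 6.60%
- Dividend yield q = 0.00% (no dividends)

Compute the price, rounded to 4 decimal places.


Answer: Price = 0.0867

Derivation:
d1 = (ln(S/K) + (r - q + 0.5*sigma^2) * T) / (sigma * sqrt(T)) = 0.53661548
d2 = d1 - sigma * sqrt(T) = 0.15477782
exp(-rT) = 0.87634100; exp(-qT) = 1.00000000
P = K * exp(-rT) * N(-d2) - S_0 * exp(-qT) * N(-d1)
N(-d1) = 0.29576662; N(-d2) = 0.43849824
P = 0.9800 * 0.87634100 * 0.43849824 - 0.9800 * 1.00000000 * 0.29576662 = 0.0867


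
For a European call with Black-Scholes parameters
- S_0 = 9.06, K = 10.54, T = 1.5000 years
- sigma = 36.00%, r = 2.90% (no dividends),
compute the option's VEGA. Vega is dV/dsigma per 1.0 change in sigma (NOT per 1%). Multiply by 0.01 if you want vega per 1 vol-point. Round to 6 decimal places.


d1 = -0.0240603921; d2 = -0.4649685458
phi(d1) = 0.3988268228; exp(-qT) = 1.0000000000; exp(-rT) = 0.9574325541
Vega = S * exp(-qT) * phi(d1) * sqrt(T) = 9.0600 * 1.0000000000 * 0.3988268228 * 1.2247448714 = 4.425458

Answer: Vega = 4.425458


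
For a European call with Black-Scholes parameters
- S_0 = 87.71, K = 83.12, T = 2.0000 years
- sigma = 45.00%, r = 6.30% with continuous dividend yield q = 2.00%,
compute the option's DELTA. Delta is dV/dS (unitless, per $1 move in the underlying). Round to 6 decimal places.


Answer: Delta = 0.677011

Derivation:
d1 = 0.5377948883; d2 = -0.0986012148
phi(d1) = 0.3452280022; exp(-qT) = 0.9607894392; exp(-rT) = 0.8816148468
N(d1) = 0.7046406693
Delta = exp(-qT) * N(d1) = 0.9607894392 * 0.7046406693 = 0.677011


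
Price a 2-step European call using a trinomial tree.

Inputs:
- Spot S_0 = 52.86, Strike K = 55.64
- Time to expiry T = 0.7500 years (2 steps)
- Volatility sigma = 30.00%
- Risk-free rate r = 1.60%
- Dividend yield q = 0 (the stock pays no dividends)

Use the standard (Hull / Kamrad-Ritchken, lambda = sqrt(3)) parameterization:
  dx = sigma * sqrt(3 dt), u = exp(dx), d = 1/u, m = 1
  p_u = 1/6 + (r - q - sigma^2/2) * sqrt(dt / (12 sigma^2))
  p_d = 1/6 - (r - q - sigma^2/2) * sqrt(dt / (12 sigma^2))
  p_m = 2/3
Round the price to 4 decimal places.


Answer: Price = V(0,0) = 4.3329

Derivation:
dt = T/N = 0.375000; dx = sigma*sqrt(3*dt) = 0.318198
u = exp(dx) = 1.374648; d = 1/u = 0.727459
p_u = 0.149578, p_m = 0.666667, p_d = 0.183755
Discount per step: exp(-r*dt) = 0.994018
Stock lattice S(k, j) with j the centered position index:
  k=0: S(0,+0) = 52.8600
  k=1: S(1,-1) = 38.4535; S(1,+0) = 52.8600; S(1,+1) = 72.6639
  k=2: S(2,-2) = 27.9733; S(2,-1) = 38.4535; S(2,+0) = 52.8600; S(2,+1) = 72.6639; S(2,+2) = 99.8873
Terminal payoffs V(N, j) = max(S_T - K, 0):
  V(2,-2) = 0.000000; V(2,-1) = 0.000000; V(2,+0) = 0.000000; V(2,+1) = 17.023919; V(2,+2) = 44.247346
Backward induction: V(k, j) = exp(-r*dt) * [p_u * V(k+1, j+1) + p_m * V(k+1, j) + p_d * V(k+1, j-1)]
  V(1,-1) = exp(-r*dt) * [p_u*0.000000 + p_m*0.000000 + p_d*0.000000] = 0.000000
  V(1,+0) = exp(-r*dt) * [p_u*17.023919 + p_m*0.000000 + p_d*0.000000] = 2.531175
  V(1,+1) = exp(-r*dt) * [p_u*44.247346 + p_m*17.023919 + p_d*0.000000] = 17.860236
  V(0,+0) = exp(-r*dt) * [p_u*17.860236 + p_m*2.531175 + p_d*0.000000] = 4.332878


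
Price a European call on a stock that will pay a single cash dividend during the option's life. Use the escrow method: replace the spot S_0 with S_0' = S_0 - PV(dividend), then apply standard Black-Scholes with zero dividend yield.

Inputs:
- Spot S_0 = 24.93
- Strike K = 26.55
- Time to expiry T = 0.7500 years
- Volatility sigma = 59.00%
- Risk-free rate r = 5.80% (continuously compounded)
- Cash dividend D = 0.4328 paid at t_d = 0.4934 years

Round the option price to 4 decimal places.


PV(D) = D * exp(-r * t_d) = 0.4328 * 0.97178839 = 0.42059002
S_0' = S_0 - PV(D) = 24.9300 - 0.42059002 = 24.50940998
d1 = (ln(S_0'/K) + (r + sigma^2/2)*T) / (sigma*sqrt(T)) = 0.18409621
d2 = d1 - sigma*sqrt(T) = -0.32685878
exp(-rT) = 0.95743255
N(d1) = 0.57303101; N(d2) = 0.37188735
C = S_0' * N(d1) - K * exp(-rT) * N(d2) = 24.50940998 * 0.57303101 - 26.5500 * 0.95743255 * 0.37188735 = 4.5913

Answer: Price = 4.5913


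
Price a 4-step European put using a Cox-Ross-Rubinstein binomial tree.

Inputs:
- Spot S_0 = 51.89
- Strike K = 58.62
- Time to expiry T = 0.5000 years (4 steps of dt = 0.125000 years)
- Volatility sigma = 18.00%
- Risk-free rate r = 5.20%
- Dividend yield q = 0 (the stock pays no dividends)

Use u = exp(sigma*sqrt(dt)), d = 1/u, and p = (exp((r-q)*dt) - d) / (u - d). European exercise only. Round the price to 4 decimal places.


Answer: Price = V(0,0) = 5.9775

Derivation:
dt = T/N = 0.125000
u = exp(sigma*sqrt(dt)) = 1.065708; d = 1/u = 0.938343
p = (exp((r-q)*dt) - d) / (u - d) = 0.535296
Discount per step: exp(-r*dt) = 0.993521
Stock lattice S(k, i) with i counting down-moves:
  k=0: S(0,0) = 51.8900
  k=1: S(1,0) = 55.2996; S(1,1) = 48.6906
  k=2: S(2,0) = 58.9332; S(2,1) = 51.8900; S(2,2) = 45.6885
  k=3: S(3,0) = 62.8056; S(3,1) = 55.2996; S(3,2) = 48.6906; S(3,3) = 42.8715
  k=4: S(4,0) = 66.9325; S(4,1) = 58.9332; S(4,2) = 51.8900; S(4,3) = 45.6885; S(4,4) = 40.2282
Terminal payoffs V(N, i) = max(K - S_T, 0):
  V(4,0) = 0.000000; V(4,1) = 0.000000; V(4,2) = 6.730000; V(4,3) = 12.931489; V(4,4) = 18.391824
Backward induction: V(k, i) = exp(-r*dt) * [p * V(k+1, i) + (1-p) * V(k+1, i+1)].
  V(3,0) = exp(-r*dt) * [p*0.000000 + (1-p)*0.000000] = 0.000000
  V(3,1) = exp(-r*dt) * [p*0.000000 + (1-p)*6.730000] = 3.107195
  V(3,2) = exp(-r*dt) * [p*6.730000 + (1-p)*12.931489] = 9.549582
  V(3,3) = exp(-r*dt) * [p*12.931489 + (1-p)*18.391824] = 15.368706
  V(2,0) = exp(-r*dt) * [p*0.000000 + (1-p)*3.107195] = 1.434571
  V(2,1) = exp(-r*dt) * [p*3.107195 + (1-p)*9.549582] = 6.061470
  V(2,2) = exp(-r*dt) * [p*9.549582 + (1-p)*15.368706] = 12.174361
  V(1,0) = exp(-r*dt) * [p*1.434571 + (1-p)*6.061470] = 3.561484
  V(1,1) = exp(-r*dt) * [p*6.061470 + (1-p)*12.174361] = 8.844478
  V(0,0) = exp(-r*dt) * [p*3.561484 + (1-p)*8.844478] = 5.977532


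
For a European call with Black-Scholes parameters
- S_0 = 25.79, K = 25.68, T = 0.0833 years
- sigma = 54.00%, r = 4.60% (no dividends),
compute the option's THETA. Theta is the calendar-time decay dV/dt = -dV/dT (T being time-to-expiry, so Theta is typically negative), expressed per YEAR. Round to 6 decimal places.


d1 = 0.1299380188; d2 = -0.0259153738
phi(d1) = 0.3955886075; exp(-qT) = 1.0000000000; exp(-rT) = 0.9961755320
Theta = -S*exp(-qT)*phi(d1)*sigma/(2*sqrt(T)) - r*K*exp(-rT)*N(d2) + q*S*exp(-qT)*N(d1)
N(d1) = 0.5516922677; N(d2) = 0.4896624188; sqrt(T) = 0.2886173938
Term 1 = -25.7900 * 1.0000000000 * 0.3955886075 * 0.5400 / (2 * 0.2886173938) = -9.5441307758
Term 2 = -0.0460 * 25.6800 * 0.9961755320 * 0.4896624188 = -0.5762162411
Term 3 = 0 (no dividend yield, q = 0)
Theta = -9.5441307758 + (-0.5762162411) + (0.0000000000) = -10.120347

Answer: Theta = -10.120347


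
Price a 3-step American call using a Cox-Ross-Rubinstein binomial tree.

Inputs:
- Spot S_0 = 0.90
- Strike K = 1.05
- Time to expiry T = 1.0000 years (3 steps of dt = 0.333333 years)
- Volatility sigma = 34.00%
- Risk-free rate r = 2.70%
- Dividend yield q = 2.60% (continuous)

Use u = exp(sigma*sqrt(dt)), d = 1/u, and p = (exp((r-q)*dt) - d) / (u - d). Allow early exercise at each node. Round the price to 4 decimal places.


dt = T/N = 0.333333
u = exp(sigma*sqrt(dt)) = 1.216891; d = 1/u = 0.821766
p = (exp((r-q)*dt) - d) / (u - d) = 0.451926
Discount per step: exp(-r*dt) = 0.991040
Stock lattice S(k, i) with i counting down-moves:
  k=0: S(0,0) = 0.9000
  k=1: S(1,0) = 1.0952; S(1,1) = 0.7396
  k=2: S(2,0) = 1.3327; S(2,1) = 0.9000; S(2,2) = 0.6078
  k=3: S(3,0) = 1.6218; S(3,1) = 1.0952; S(3,2) = 0.7396; S(3,3) = 0.4994
Terminal payoffs V(N, i) = max(S_T - K, 0):
  V(3,0) = 0.571800; V(3,1) = 0.045202; V(3,2) = 0.000000; V(3,3) = 0.000000
Backward induction: V(k, i) = exp(-r*dt) * [p * V(k+1, i) + (1-p) * V(k+1, i+1)]; then take max(V_cont, immediate exercise) for American.
  V(2,0) = exp(-r*dt) * [p*0.571800 + (1-p)*0.045202] = 0.280648; exercise = 0.282741; V(2,0) = max -> 0.282741
  V(2,1) = exp(-r*dt) * [p*0.045202 + (1-p)*0.000000] = 0.020245; exercise = 0.000000; V(2,1) = max -> 0.020245
  V(2,2) = exp(-r*dt) * [p*0.000000 + (1-p)*0.000000] = 0.000000; exercise = 0.000000; V(2,2) = max -> 0.000000
  V(1,0) = exp(-r*dt) * [p*0.282741 + (1-p)*0.020245] = 0.137629; exercise = 0.045202; V(1,0) = max -> 0.137629
  V(1,1) = exp(-r*dt) * [p*0.020245 + (1-p)*0.000000] = 0.009067; exercise = 0.000000; V(1,1) = max -> 0.009067
  V(0,0) = exp(-r*dt) * [p*0.137629 + (1-p)*0.009067] = 0.066566; exercise = 0.000000; V(0,0) = max -> 0.066566

Answer: Price = V(0,0) = 0.0666


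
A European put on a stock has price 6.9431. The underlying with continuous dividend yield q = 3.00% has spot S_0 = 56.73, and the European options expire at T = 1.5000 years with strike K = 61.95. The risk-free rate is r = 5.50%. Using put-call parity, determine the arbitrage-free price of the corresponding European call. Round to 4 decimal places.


Put-call parity: C - P = S_0 * exp(-qT) - K * exp(-rT).
S_0 * exp(-qT) = 56.7300 * 0.95599748 = 54.23373714
K * exp(-rT) = 61.9500 * 0.92081144 = 57.04426858
C = P + S*exp(-qT) - K*exp(-rT)
C = 6.9431 + 54.23373714 - 57.04426858 = 4.1326

Answer: Call price = 4.1326


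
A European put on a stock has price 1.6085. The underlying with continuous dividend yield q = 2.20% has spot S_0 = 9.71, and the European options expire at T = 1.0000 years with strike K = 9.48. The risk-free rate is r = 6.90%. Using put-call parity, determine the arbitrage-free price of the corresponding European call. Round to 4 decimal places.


Answer: Call price = 2.2593

Derivation:
Put-call parity: C - P = S_0 * exp(-qT) - K * exp(-rT).
S_0 * exp(-qT) = 9.7100 * 0.97824024 = 9.49871268
K * exp(-rT) = 9.4800 * 0.93332668 = 8.84793693
C = P + S*exp(-qT) - K*exp(-rT)
C = 1.6085 + 9.49871268 - 8.84793693 = 2.2593


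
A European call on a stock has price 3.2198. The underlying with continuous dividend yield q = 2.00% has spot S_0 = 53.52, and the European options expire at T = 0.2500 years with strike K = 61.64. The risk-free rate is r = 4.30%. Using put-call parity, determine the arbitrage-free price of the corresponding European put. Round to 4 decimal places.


Answer: Put price = 10.9477

Derivation:
Put-call parity: C - P = S_0 * exp(-qT) - K * exp(-rT).
S_0 * exp(-qT) = 53.5200 * 0.99501248 = 53.25306789
K * exp(-rT) = 61.6400 * 0.98930757 = 60.98091891
P = C - S*exp(-qT) + K*exp(-rT)
P = 3.2198 - 53.25306789 + 60.98091891 = 10.9477


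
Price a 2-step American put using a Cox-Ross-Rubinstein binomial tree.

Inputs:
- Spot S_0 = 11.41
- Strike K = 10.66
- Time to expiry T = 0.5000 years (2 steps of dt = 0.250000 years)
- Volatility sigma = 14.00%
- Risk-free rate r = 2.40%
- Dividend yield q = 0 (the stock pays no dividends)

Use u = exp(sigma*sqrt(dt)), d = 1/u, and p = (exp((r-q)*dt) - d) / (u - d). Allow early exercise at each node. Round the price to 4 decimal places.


Answer: Price = V(0,0) = 0.1648

Derivation:
dt = T/N = 0.250000
u = exp(sigma*sqrt(dt)) = 1.072508; d = 1/u = 0.932394
p = (exp((r-q)*dt) - d) / (u - d) = 0.525458
Discount per step: exp(-r*dt) = 0.994018
Stock lattice S(k, i) with i counting down-moves:
  k=0: S(0,0) = 11.4100
  k=1: S(1,0) = 12.2373; S(1,1) = 10.6386
  k=2: S(2,0) = 13.1246; S(2,1) = 11.4100; S(2,2) = 9.9194
Terminal payoffs V(N, i) = max(K - S_T, 0):
  V(2,0) = 0.000000; V(2,1) = 0.000000; V(2,2) = 0.740623
Backward induction: V(k, i) = exp(-r*dt) * [p * V(k+1, i) + (1-p) * V(k+1, i+1)]; then take max(V_cont, immediate exercise) for American.
  V(1,0) = exp(-r*dt) * [p*0.000000 + (1-p)*0.000000] = 0.000000; exercise = 0.000000; V(1,0) = max -> 0.000000
  V(1,1) = exp(-r*dt) * [p*0.000000 + (1-p)*0.740623] = 0.349354; exercise = 0.021387; V(1,1) = max -> 0.349354
  V(0,0) = exp(-r*dt) * [p*0.000000 + (1-p)*0.349354] = 0.164791; exercise = 0.000000; V(0,0) = max -> 0.164791


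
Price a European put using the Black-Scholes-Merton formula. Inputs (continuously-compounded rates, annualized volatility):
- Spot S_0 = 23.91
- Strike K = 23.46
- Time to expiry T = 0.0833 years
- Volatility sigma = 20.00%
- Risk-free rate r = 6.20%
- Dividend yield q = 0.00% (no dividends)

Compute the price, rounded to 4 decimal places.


Answer: Price = 0.3055

Derivation:
d1 = (ln(S/K) + (r - q + 0.5*sigma^2) * T) / (sigma * sqrt(T)) = 0.44748755
d2 = d1 - sigma * sqrt(T) = 0.38976407
exp(-rT) = 0.99484871; exp(-qT) = 1.00000000
P = K * exp(-rT) * N(-d2) - S_0 * exp(-qT) * N(-d1)
N(-d1) = 0.32726154; N(-d2) = 0.34835551
P = 23.4600 * 0.99484871 * 0.34835551 - 23.9100 * 1.00000000 * 0.32726154 = 0.3055


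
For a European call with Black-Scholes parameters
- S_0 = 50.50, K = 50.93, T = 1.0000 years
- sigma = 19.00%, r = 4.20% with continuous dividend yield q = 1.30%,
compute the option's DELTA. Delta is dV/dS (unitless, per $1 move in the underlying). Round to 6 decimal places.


d1 = 0.2030062915; d2 = 0.0130062915
phi(d1) = 0.3908058810; exp(-qT) = 0.9870841350; exp(-rT) = 0.9588697806
N(d1) = 0.5804349427
Delta = exp(-qT) * N(d1) = 0.9870841350 * 0.5804349427 = 0.572938

Answer: Delta = 0.572938


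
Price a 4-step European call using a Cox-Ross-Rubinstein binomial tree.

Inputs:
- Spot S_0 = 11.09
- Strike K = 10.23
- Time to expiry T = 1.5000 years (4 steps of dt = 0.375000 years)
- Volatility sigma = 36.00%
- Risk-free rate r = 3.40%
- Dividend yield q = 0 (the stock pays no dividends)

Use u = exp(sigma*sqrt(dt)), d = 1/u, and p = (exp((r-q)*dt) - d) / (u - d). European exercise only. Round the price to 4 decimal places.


Answer: Price = V(0,0) = 2.5902

Derivation:
dt = T/N = 0.375000
u = exp(sigma*sqrt(dt)) = 1.246643; d = 1/u = 0.802154
p = (exp((r-q)*dt) - d) / (u - d) = 0.473977
Discount per step: exp(-r*dt) = 0.987331
Stock lattice S(k, i) with i counting down-moves:
  k=0: S(0,0) = 11.0900
  k=1: S(1,0) = 13.8253; S(1,1) = 8.8959
  k=2: S(2,0) = 17.2352; S(2,1) = 11.0900; S(2,2) = 7.1359
  k=3: S(3,0) = 21.4861; S(3,1) = 13.8253; S(3,2) = 8.8959; S(3,3) = 5.7241
  k=4: S(4,0) = 26.7855; S(4,1) = 17.2352; S(4,2) = 11.0900; S(4,3) = 7.1359; S(4,4) = 4.5916
Terminal payoffs V(N, i) = max(S_T - K, 0):
  V(4,0) = 16.555484; V(4,1) = 7.005168; V(4,2) = 0.860000; V(4,3) = 0.000000; V(4,4) = 0.000000
Backward induction: V(k, i) = exp(-r*dt) * [p * V(k+1, i) + (1-p) * V(k+1, i+1)].
  V(3,0) = exp(-r*dt) * [p*16.555484 + (1-p)*7.005168] = 11.385701
  V(3,1) = exp(-r*dt) * [p*7.005168 + (1-p)*0.860000] = 3.724872
  V(3,2) = exp(-r*dt) * [p*0.860000 + (1-p)*0.000000] = 0.402456
  V(3,3) = exp(-r*dt) * [p*0.000000 + (1-p)*0.000000] = 0.000000
  V(2,0) = exp(-r*dt) * [p*11.385701 + (1-p)*3.724872] = 7.262735
  V(2,1) = exp(-r*dt) * [p*3.724872 + (1-p)*0.402456] = 1.952155
  V(2,2) = exp(-r*dt) * [p*0.402456 + (1-p)*0.000000] = 0.188338
  V(1,0) = exp(-r*dt) * [p*7.262735 + (1-p)*1.952155] = 4.412626
  V(1,1) = exp(-r*dt) * [p*1.952155 + (1-p)*0.188338] = 1.011369
  V(0,0) = exp(-r*dt) * [p*4.412626 + (1-p)*1.011369] = 2.590250


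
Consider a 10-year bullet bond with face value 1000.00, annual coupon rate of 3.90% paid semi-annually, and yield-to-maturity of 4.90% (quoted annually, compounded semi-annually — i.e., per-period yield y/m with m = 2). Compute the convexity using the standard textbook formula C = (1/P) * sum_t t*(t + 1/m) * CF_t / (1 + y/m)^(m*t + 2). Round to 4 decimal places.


Coupon per period c = face * coupon_rate / m = 19.500000
Periods per year m = 2; per-period yield y/m = 0.024500
Number of cashflows N = 20
Cashflows (t years, CF_t, discount factor 1/(1+y/m)^(m*t), PV):
  t = 0.5000: CF_t = 19.500000, DF = 0.976086, PV = 19.033675
  t = 1.0000: CF_t = 19.500000, DF = 0.952744, PV = 18.578502
  t = 1.5000: CF_t = 19.500000, DF = 0.929960, PV = 18.134213
  t = 2.0000: CF_t = 19.500000, DF = 0.907721, PV = 17.700550
  t = 2.5000: CF_t = 19.500000, DF = 0.886013, PV = 17.277257
  t = 3.0000: CF_t = 19.500000, DF = 0.864825, PV = 16.864087
  t = 3.5000: CF_t = 19.500000, DF = 0.844143, PV = 16.460797
  t = 4.0000: CF_t = 19.500000, DF = 0.823957, PV = 16.067152
  t = 4.5000: CF_t = 19.500000, DF = 0.804252, PV = 15.682921
  t = 5.0000: CF_t = 19.500000, DF = 0.785019, PV = 15.307878
  t = 5.5000: CF_t = 19.500000, DF = 0.766246, PV = 14.941804
  t = 6.0000: CF_t = 19.500000, DF = 0.747922, PV = 14.584484
  t = 6.5000: CF_t = 19.500000, DF = 0.730036, PV = 14.235709
  t = 7.0000: CF_t = 19.500000, DF = 0.712578, PV = 13.895275
  t = 7.5000: CF_t = 19.500000, DF = 0.695538, PV = 13.562982
  t = 8.0000: CF_t = 19.500000, DF = 0.678904, PV = 13.238635
  t = 8.5000: CF_t = 19.500000, DF = 0.662669, PV = 12.922045
  t = 9.0000: CF_t = 19.500000, DF = 0.646822, PV = 12.613026
  t = 9.5000: CF_t = 19.500000, DF = 0.631354, PV = 12.311397
  t = 10.0000: CF_t = 1019.500000, DF = 0.616255, PV = 628.272391
Price P = sum_t PV_t = 921.684778
Convexity numerator sum_t t*(t + 1/m) * CF_t / (1+y/m)^(m*t + 2):
  t = 0.5000: term = 9.067107
  t = 1.0000: term = 26.550825
  t = 1.5000: term = 51.831772
  t = 2.0000: term = 84.320435
  t = 2.5000: term = 123.455981
  t = 3.0000: term = 168.705099
  t = 3.5000: term = 219.560890
  t = 4.0000: term = 275.541799
  t = 4.5000: term = 336.190579
  t = 5.0000: term = 401.073301
  t = 5.5000: term = 469.778391
  t = 6.0000: term = 541.915708
  t = 6.5000: term = 617.115660
  t = 7.0000: term = 695.028336
  t = 7.5000: term = 775.322692
  t = 8.0000: term = 857.685750
  t = 8.5000: term = 941.821834
  t = 9.0000: term = 1027.451833
  t = 9.5000: term = 1114.312492
  t = 10.0000: term = 62851.167439
Convexity = (1/P) * sum = 71587.897922 / 921.684778 = 77.670696

Answer: Convexity = 77.6707


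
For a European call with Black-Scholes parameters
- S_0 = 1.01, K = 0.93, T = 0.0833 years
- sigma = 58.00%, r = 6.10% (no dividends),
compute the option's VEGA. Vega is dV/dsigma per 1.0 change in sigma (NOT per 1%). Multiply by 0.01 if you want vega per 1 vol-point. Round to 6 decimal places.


Answer: Vega = 0.096726

Derivation:
d1 = 0.6070163922; d2 = 0.4396183038
phi(d1) = 0.3318165631; exp(-qT) = 1.0000000000; exp(-rT) = 0.9949315880
Vega = S * exp(-qT) * phi(d1) * sqrt(T) = 1.0100 * 1.0000000000 * 0.3318165631 * 0.2886173938 = 0.096726


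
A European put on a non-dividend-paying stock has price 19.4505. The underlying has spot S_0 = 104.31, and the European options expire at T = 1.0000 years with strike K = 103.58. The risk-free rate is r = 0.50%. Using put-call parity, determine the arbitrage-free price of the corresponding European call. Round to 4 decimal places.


Put-call parity: C - P = S_0 * exp(-qT) - K * exp(-rT).
S_0 * exp(-qT) = 104.3100 * 1.00000000 = 104.31000000
K * exp(-rT) = 103.5800 * 0.99501248 = 103.06339259
C = P + S*exp(-qT) - K*exp(-rT)
C = 19.4505 + 104.31000000 - 103.06339259 = 20.6971

Answer: Call price = 20.6971
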